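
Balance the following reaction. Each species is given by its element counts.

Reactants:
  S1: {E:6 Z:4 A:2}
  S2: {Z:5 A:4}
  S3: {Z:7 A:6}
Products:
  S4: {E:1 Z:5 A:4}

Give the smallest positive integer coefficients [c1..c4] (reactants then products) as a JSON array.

E: 1·6+1·0+3·0 = 6 | 6·1 = 6
Z: 1·4+1·5+3·7 = 30 | 6·5 = 30
A: 1·2+1·4+3·6 = 24 | 6·4 = 24
gcd(1,1,3,6) = 1

Coefficients: [1, 1, 3, 6]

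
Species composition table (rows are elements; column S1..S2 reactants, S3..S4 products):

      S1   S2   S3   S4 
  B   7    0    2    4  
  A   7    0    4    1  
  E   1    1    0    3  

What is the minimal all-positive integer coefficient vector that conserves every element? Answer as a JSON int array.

Coefficients: [2, 4, 3, 2]

B: 2·7+4·0 = 14 | 3·2+2·4 = 14
A: 2·7+4·0 = 14 | 3·4+2·1 = 14
E: 2·1+4·1 = 6 | 3·0+2·3 = 6
gcd(2,4,3,2) = 1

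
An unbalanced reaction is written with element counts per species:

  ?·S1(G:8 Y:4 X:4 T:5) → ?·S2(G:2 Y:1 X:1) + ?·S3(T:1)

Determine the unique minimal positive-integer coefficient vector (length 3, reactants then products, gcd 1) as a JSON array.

G: 1·8 = 8 | 4·2+5·0 = 8
Y: 1·4 = 4 | 4·1+5·0 = 4
X: 1·4 = 4 | 4·1+5·0 = 4
T: 1·5 = 5 | 4·0+5·1 = 5
gcd(1,4,5) = 1

Coefficients: [1, 4, 5]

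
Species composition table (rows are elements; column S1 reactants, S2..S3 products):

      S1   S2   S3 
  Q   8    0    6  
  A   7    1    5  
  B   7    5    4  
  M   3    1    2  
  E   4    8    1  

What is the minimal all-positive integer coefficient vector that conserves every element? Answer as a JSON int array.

Q: 3·8 = 24 | 1·0+4·6 = 24
A: 3·7 = 21 | 1·1+4·5 = 21
B: 3·7 = 21 | 1·5+4·4 = 21
M: 3·3 = 9 | 1·1+4·2 = 9
E: 3·4 = 12 | 1·8+4·1 = 12
gcd(3,1,4) = 1

Coefficients: [3, 1, 4]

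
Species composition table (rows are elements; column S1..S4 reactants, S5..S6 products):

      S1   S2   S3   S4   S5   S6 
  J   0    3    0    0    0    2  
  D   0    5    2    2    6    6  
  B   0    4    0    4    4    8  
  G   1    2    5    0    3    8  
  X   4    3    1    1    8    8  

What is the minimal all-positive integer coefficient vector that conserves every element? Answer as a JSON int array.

J: 6·0+2·3+4·0+6·0 = 6 | 2·0+3·2 = 6
D: 6·0+2·5+4·2+6·2 = 30 | 2·6+3·6 = 30
B: 6·0+2·4+4·0+6·4 = 32 | 2·4+3·8 = 32
G: 6·1+2·2+4·5+6·0 = 30 | 2·3+3·8 = 30
X: 6·4+2·3+4·1+6·1 = 40 | 2·8+3·8 = 40
gcd(6,2,4,6,2,3) = 1

Coefficients: [6, 2, 4, 6, 2, 3]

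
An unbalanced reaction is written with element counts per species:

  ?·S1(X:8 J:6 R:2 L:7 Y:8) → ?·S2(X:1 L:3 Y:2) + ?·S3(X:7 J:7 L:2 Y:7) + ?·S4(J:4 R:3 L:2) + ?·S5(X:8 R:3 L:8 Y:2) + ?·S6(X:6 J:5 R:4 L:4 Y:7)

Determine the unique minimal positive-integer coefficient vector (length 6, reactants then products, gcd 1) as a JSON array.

Coefficients: [5, 5, 3, 1, 1, 1]

X: 5·8 = 40 | 5·1+3·7+1·0+1·8+1·6 = 40
J: 5·6 = 30 | 5·0+3·7+1·4+1·0+1·5 = 30
R: 5·2 = 10 | 5·0+3·0+1·3+1·3+1·4 = 10
L: 5·7 = 35 | 5·3+3·2+1·2+1·8+1·4 = 35
Y: 5·8 = 40 | 5·2+3·7+1·0+1·2+1·7 = 40
gcd(5,5,3,1,1,1) = 1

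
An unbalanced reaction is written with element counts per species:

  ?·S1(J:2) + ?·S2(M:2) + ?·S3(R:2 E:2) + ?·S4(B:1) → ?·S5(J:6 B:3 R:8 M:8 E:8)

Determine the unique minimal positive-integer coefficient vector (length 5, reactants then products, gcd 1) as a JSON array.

J: 3·2+4·0+4·0+3·0 = 6 | 1·6 = 6
B: 3·0+4·0+4·0+3·1 = 3 | 1·3 = 3
R: 3·0+4·0+4·2+3·0 = 8 | 1·8 = 8
M: 3·0+4·2+4·0+3·0 = 8 | 1·8 = 8
E: 3·0+4·0+4·2+3·0 = 8 | 1·8 = 8
gcd(3,4,4,3,1) = 1

Coefficients: [3, 4, 4, 3, 1]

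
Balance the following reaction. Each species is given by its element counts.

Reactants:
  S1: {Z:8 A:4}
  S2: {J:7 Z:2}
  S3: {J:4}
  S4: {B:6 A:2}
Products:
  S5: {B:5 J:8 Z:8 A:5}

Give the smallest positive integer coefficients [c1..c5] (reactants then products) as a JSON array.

Coefficients: [5, 4, 5, 5, 6]

B: 5·0+4·0+5·0+5·6 = 30 | 6·5 = 30
J: 5·0+4·7+5·4+5·0 = 48 | 6·8 = 48
Z: 5·8+4·2+5·0+5·0 = 48 | 6·8 = 48
A: 5·4+4·0+5·0+5·2 = 30 | 6·5 = 30
gcd(5,4,5,5,6) = 1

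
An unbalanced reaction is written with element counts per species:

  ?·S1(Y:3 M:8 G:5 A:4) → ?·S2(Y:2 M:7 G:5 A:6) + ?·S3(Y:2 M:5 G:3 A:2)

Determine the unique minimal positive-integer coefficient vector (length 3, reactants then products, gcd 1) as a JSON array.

Y: 4·3 = 12 | 1·2+5·2 = 12
M: 4·8 = 32 | 1·7+5·5 = 32
G: 4·5 = 20 | 1·5+5·3 = 20
A: 4·4 = 16 | 1·6+5·2 = 16
gcd(4,1,5) = 1

Coefficients: [4, 1, 5]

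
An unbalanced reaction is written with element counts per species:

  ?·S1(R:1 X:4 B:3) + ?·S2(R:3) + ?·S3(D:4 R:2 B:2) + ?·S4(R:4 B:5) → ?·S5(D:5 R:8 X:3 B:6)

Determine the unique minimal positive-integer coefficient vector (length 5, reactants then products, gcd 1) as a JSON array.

Coefficients: [3, 5, 5, 1, 4]

D: 3·0+5·0+5·4+1·0 = 20 | 4·5 = 20
R: 3·1+5·3+5·2+1·4 = 32 | 4·8 = 32
X: 3·4+5·0+5·0+1·0 = 12 | 4·3 = 12
B: 3·3+5·0+5·2+1·5 = 24 | 4·6 = 24
gcd(3,5,5,1,4) = 1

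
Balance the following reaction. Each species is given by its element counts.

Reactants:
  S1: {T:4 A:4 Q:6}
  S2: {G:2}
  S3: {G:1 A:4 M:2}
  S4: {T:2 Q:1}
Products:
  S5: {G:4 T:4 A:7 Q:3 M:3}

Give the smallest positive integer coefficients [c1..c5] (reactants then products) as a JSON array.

Coefficients: [1, 5, 6, 6, 4]

G: 1·0+5·2+6·1+6·0 = 16 | 4·4 = 16
T: 1·4+5·0+6·0+6·2 = 16 | 4·4 = 16
A: 1·4+5·0+6·4+6·0 = 28 | 4·7 = 28
Q: 1·6+5·0+6·0+6·1 = 12 | 4·3 = 12
M: 1·0+5·0+6·2+6·0 = 12 | 4·3 = 12
gcd(1,5,6,6,4) = 1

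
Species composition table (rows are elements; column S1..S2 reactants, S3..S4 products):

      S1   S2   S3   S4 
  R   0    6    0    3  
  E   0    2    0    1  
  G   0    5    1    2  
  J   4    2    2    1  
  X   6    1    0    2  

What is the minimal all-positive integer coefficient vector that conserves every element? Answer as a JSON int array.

Coefficients: [1, 2, 2, 4]

R: 1·0+2·6 = 12 | 2·0+4·3 = 12
E: 1·0+2·2 = 4 | 2·0+4·1 = 4
G: 1·0+2·5 = 10 | 2·1+4·2 = 10
J: 1·4+2·2 = 8 | 2·2+4·1 = 8
X: 1·6+2·1 = 8 | 2·0+4·2 = 8
gcd(1,2,2,4) = 1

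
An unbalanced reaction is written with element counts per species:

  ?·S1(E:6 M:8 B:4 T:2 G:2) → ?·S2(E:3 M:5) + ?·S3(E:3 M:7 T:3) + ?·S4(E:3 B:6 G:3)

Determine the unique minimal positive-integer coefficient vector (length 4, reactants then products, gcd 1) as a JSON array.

Coefficients: [3, 2, 2, 2]

E: 3·6 = 18 | 2·3+2·3+2·3 = 18
M: 3·8 = 24 | 2·5+2·7+2·0 = 24
B: 3·4 = 12 | 2·0+2·0+2·6 = 12
T: 3·2 = 6 | 2·0+2·3+2·0 = 6
G: 3·2 = 6 | 2·0+2·0+2·3 = 6
gcd(3,2,2,2) = 1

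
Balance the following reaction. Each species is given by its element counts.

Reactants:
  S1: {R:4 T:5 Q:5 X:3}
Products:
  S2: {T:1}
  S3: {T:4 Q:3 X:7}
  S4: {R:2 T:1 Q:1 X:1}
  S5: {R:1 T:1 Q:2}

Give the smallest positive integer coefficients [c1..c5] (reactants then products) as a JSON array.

Coefficients: [4, 5, 1, 5, 6]

R: 4·4 = 16 | 5·0+1·0+5·2+6·1 = 16
T: 4·5 = 20 | 5·1+1·4+5·1+6·1 = 20
Q: 4·5 = 20 | 5·0+1·3+5·1+6·2 = 20
X: 4·3 = 12 | 5·0+1·7+5·1+6·0 = 12
gcd(4,5,1,5,6) = 1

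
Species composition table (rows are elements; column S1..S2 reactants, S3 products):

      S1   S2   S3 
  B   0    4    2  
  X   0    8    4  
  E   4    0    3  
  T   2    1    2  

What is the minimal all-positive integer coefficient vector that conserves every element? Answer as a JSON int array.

Coefficients: [3, 2, 4]

B: 3·0+2·4 = 8 | 4·2 = 8
X: 3·0+2·8 = 16 | 4·4 = 16
E: 3·4+2·0 = 12 | 4·3 = 12
T: 3·2+2·1 = 8 | 4·2 = 8
gcd(3,2,4) = 1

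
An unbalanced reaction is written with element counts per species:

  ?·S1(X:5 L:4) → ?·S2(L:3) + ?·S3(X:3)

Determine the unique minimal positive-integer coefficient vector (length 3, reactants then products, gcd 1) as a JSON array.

Coefficients: [3, 4, 5]

X: 3·5 = 15 | 4·0+5·3 = 15
L: 3·4 = 12 | 4·3+5·0 = 12
gcd(3,4,5) = 1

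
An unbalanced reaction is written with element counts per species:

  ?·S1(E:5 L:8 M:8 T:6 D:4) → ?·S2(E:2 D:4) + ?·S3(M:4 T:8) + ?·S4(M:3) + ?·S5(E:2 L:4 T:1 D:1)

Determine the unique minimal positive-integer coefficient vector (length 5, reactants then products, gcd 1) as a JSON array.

Coefficients: [2, 1, 1, 4, 4]

E: 2·5 = 10 | 1·2+1·0+4·0+4·2 = 10
L: 2·8 = 16 | 1·0+1·0+4·0+4·4 = 16
M: 2·8 = 16 | 1·0+1·4+4·3+4·0 = 16
T: 2·6 = 12 | 1·0+1·8+4·0+4·1 = 12
D: 2·4 = 8 | 1·4+1·0+4·0+4·1 = 8
gcd(2,1,1,4,4) = 1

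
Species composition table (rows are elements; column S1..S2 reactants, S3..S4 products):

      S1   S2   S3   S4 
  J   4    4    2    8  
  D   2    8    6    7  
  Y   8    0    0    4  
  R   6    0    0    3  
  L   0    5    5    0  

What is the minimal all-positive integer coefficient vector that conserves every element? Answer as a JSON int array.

J: 1·4+6·4 = 28 | 6·2+2·8 = 28
D: 1·2+6·8 = 50 | 6·6+2·7 = 50
Y: 1·8+6·0 = 8 | 6·0+2·4 = 8
R: 1·6+6·0 = 6 | 6·0+2·3 = 6
L: 1·0+6·5 = 30 | 6·5+2·0 = 30
gcd(1,6,6,2) = 1

Coefficients: [1, 6, 6, 2]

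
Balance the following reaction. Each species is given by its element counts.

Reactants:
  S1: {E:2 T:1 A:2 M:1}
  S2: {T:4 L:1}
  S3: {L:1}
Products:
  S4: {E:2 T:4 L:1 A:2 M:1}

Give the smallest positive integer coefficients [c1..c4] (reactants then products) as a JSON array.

E: 4·2+3·0+1·0 = 8 | 4·2 = 8
T: 4·1+3·4+1·0 = 16 | 4·4 = 16
L: 4·0+3·1+1·1 = 4 | 4·1 = 4
A: 4·2+3·0+1·0 = 8 | 4·2 = 8
M: 4·1+3·0+1·0 = 4 | 4·1 = 4
gcd(4,3,1,4) = 1

Coefficients: [4, 3, 1, 4]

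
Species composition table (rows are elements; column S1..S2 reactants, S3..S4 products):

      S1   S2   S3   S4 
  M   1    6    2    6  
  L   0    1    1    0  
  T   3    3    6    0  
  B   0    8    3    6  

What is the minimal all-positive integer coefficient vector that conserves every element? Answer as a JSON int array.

M: 6·1+6·6 = 42 | 6·2+5·6 = 42
L: 6·0+6·1 = 6 | 6·1+5·0 = 6
T: 6·3+6·3 = 36 | 6·6+5·0 = 36
B: 6·0+6·8 = 48 | 6·3+5·6 = 48
gcd(6,6,6,5) = 1

Coefficients: [6, 6, 6, 5]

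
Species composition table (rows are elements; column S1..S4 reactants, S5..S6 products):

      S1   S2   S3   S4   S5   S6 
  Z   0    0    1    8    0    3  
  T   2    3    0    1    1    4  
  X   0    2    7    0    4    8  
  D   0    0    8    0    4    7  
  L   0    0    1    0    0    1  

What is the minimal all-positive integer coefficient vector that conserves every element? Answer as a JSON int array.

Z: 2·0+4·0+4·1+1·8 = 12 | 1·0+4·3 = 12
T: 2·2+4·3+4·0+1·1 = 17 | 1·1+4·4 = 17
X: 2·0+4·2+4·7+1·0 = 36 | 1·4+4·8 = 36
D: 2·0+4·0+4·8+1·0 = 32 | 1·4+4·7 = 32
L: 2·0+4·0+4·1+1·0 = 4 | 1·0+4·1 = 4
gcd(2,4,4,1,1,4) = 1

Coefficients: [2, 4, 4, 1, 1, 4]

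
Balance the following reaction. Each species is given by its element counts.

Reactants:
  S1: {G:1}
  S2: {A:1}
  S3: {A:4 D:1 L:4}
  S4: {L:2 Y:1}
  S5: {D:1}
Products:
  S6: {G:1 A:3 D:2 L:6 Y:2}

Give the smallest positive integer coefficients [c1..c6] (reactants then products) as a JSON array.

G: 2·1+2·0+1·0+4·0+3·0 = 2 | 2·1 = 2
A: 2·0+2·1+1·4+4·0+3·0 = 6 | 2·3 = 6
D: 2·0+2·0+1·1+4·0+3·1 = 4 | 2·2 = 4
L: 2·0+2·0+1·4+4·2+3·0 = 12 | 2·6 = 12
Y: 2·0+2·0+1·0+4·1+3·0 = 4 | 2·2 = 4
gcd(2,2,1,4,3,2) = 1

Coefficients: [2, 2, 1, 4, 3, 2]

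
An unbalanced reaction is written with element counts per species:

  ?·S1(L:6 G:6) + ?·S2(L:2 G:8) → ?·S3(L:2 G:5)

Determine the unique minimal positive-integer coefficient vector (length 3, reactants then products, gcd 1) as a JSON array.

Coefficients: [1, 3, 6]

L: 1·6+3·2 = 12 | 6·2 = 12
G: 1·6+3·8 = 30 | 6·5 = 30
gcd(1,3,6) = 1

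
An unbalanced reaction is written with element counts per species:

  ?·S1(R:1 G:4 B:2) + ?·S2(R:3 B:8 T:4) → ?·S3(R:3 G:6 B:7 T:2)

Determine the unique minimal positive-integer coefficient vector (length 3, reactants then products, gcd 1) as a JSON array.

Coefficients: [3, 1, 2]

R: 3·1+1·3 = 6 | 2·3 = 6
G: 3·4+1·0 = 12 | 2·6 = 12
B: 3·2+1·8 = 14 | 2·7 = 14
T: 3·0+1·4 = 4 | 2·2 = 4
gcd(3,1,2) = 1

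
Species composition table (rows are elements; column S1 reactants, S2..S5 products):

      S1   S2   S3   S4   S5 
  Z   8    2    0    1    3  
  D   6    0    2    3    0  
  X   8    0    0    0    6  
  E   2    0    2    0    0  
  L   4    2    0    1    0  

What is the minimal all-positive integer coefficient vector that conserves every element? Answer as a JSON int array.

Z: 3·8 = 24 | 4·2+3·0+4·1+4·3 = 24
D: 3·6 = 18 | 4·0+3·2+4·3+4·0 = 18
X: 3·8 = 24 | 4·0+3·0+4·0+4·6 = 24
E: 3·2 = 6 | 4·0+3·2+4·0+4·0 = 6
L: 3·4 = 12 | 4·2+3·0+4·1+4·0 = 12
gcd(3,4,3,4,4) = 1

Coefficients: [3, 4, 3, 4, 4]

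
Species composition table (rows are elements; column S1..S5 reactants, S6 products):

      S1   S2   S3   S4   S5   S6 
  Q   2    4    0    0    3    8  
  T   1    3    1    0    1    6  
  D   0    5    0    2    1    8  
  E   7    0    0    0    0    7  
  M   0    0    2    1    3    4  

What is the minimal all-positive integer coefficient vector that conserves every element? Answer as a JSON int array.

Q: 5·2+6·4+5·0+4·0+2·3 = 40 | 5·8 = 40
T: 5·1+6·3+5·1+4·0+2·1 = 30 | 5·6 = 30
D: 5·0+6·5+5·0+4·2+2·1 = 40 | 5·8 = 40
E: 5·7+6·0+5·0+4·0+2·0 = 35 | 5·7 = 35
M: 5·0+6·0+5·2+4·1+2·3 = 20 | 5·4 = 20
gcd(5,6,5,4,2,5) = 1

Coefficients: [5, 6, 5, 4, 2, 5]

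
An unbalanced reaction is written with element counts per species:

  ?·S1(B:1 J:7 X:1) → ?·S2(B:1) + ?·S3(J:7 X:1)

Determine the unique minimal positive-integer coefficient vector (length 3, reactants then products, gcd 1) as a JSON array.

Coefficients: [1, 1, 1]

B: 1·1 = 1 | 1·1+1·0 = 1
J: 1·7 = 7 | 1·0+1·7 = 7
X: 1·1 = 1 | 1·0+1·1 = 1
gcd(1,1,1) = 1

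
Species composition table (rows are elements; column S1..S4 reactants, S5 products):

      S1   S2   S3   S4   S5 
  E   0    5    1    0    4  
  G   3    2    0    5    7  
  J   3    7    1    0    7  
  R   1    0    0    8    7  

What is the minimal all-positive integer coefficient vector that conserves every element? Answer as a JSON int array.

E: 3·0+3·5+5·1+4·0 = 20 | 5·4 = 20
G: 3·3+3·2+5·0+4·5 = 35 | 5·7 = 35
J: 3·3+3·7+5·1+4·0 = 35 | 5·7 = 35
R: 3·1+3·0+5·0+4·8 = 35 | 5·7 = 35
gcd(3,3,5,4,5) = 1

Coefficients: [3, 3, 5, 4, 5]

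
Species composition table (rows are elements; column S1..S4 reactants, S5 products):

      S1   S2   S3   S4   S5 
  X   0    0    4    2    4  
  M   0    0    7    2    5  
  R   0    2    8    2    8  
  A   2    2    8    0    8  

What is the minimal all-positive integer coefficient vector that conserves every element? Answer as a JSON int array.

X: 4·0+4·0+1·4+4·2 = 12 | 3·4 = 12
M: 4·0+4·0+1·7+4·2 = 15 | 3·5 = 15
R: 4·0+4·2+1·8+4·2 = 24 | 3·8 = 24
A: 4·2+4·2+1·8+4·0 = 24 | 3·8 = 24
gcd(4,4,1,4,3) = 1

Coefficients: [4, 4, 1, 4, 3]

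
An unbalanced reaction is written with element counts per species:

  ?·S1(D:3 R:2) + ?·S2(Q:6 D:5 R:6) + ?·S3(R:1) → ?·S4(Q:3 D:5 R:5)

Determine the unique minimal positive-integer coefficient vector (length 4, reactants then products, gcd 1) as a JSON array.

Q: 5·0+3·6+2·0 = 18 | 6·3 = 18
D: 5·3+3·5+2·0 = 30 | 6·5 = 30
R: 5·2+3·6+2·1 = 30 | 6·5 = 30
gcd(5,3,2,6) = 1

Coefficients: [5, 3, 2, 6]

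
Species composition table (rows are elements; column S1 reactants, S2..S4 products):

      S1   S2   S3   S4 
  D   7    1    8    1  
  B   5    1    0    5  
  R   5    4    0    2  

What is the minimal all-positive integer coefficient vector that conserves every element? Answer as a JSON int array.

Coefficients: [6, 5, 4, 5]

D: 6·7 = 42 | 5·1+4·8+5·1 = 42
B: 6·5 = 30 | 5·1+4·0+5·5 = 30
R: 6·5 = 30 | 5·4+4·0+5·2 = 30
gcd(6,5,4,5) = 1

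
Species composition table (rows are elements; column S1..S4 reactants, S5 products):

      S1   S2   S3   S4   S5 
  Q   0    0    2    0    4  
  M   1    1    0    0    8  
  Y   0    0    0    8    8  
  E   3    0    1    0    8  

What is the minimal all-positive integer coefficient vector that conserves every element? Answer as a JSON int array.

Coefficients: [2, 6, 2, 1, 1]

Q: 2·0+6·0+2·2+1·0 = 4 | 1·4 = 4
M: 2·1+6·1+2·0+1·0 = 8 | 1·8 = 8
Y: 2·0+6·0+2·0+1·8 = 8 | 1·8 = 8
E: 2·3+6·0+2·1+1·0 = 8 | 1·8 = 8
gcd(2,6,2,1,1) = 1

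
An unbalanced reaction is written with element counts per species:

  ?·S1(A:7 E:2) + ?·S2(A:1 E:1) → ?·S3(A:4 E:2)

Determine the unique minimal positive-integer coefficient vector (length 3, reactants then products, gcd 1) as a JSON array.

A: 2·7+6·1 = 20 | 5·4 = 20
E: 2·2+6·1 = 10 | 5·2 = 10
gcd(2,6,5) = 1

Coefficients: [2, 6, 5]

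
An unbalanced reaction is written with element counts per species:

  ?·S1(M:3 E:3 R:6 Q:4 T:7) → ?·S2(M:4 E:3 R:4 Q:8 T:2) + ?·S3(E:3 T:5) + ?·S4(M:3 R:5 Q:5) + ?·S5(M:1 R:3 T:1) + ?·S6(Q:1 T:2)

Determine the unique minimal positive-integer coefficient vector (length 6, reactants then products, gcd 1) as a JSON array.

M: 4·3 = 12 | 1·4+3·0+1·3+5·1+3·0 = 12
E: 4·3 = 12 | 1·3+3·3+1·0+5·0+3·0 = 12
R: 4·6 = 24 | 1·4+3·0+1·5+5·3+3·0 = 24
Q: 4·4 = 16 | 1·8+3·0+1·5+5·0+3·1 = 16
T: 4·7 = 28 | 1·2+3·5+1·0+5·1+3·2 = 28
gcd(4,1,3,1,5,3) = 1

Coefficients: [4, 1, 3, 1, 5, 3]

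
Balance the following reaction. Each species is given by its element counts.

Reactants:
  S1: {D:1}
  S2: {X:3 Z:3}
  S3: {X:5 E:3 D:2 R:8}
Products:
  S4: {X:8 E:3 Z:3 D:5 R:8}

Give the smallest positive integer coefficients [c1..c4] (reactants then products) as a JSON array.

X: 3·0+1·3+1·5 = 8 | 1·8 = 8
E: 3·0+1·0+1·3 = 3 | 1·3 = 3
Z: 3·0+1·3+1·0 = 3 | 1·3 = 3
D: 3·1+1·0+1·2 = 5 | 1·5 = 5
R: 3·0+1·0+1·8 = 8 | 1·8 = 8
gcd(3,1,1,1) = 1

Coefficients: [3, 1, 1, 1]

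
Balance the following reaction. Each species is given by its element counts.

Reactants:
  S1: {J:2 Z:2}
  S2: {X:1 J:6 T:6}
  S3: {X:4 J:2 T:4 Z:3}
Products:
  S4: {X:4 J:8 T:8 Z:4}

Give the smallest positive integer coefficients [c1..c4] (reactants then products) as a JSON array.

Coefficients: [4, 4, 4, 5]

X: 4·0+4·1+4·4 = 20 | 5·4 = 20
J: 4·2+4·6+4·2 = 40 | 5·8 = 40
T: 4·0+4·6+4·4 = 40 | 5·8 = 40
Z: 4·2+4·0+4·3 = 20 | 5·4 = 20
gcd(4,4,4,5) = 1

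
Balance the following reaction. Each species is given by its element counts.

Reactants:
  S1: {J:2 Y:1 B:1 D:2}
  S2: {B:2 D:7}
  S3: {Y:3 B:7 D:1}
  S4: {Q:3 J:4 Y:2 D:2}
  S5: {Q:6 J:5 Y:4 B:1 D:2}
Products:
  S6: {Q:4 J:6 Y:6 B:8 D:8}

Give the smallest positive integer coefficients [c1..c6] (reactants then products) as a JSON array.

Coefficients: [5, 3, 5, 4, 2, 6]

Q: 5·0+3·0+5·0+4·3+2·6 = 24 | 6·4 = 24
J: 5·2+3·0+5·0+4·4+2·5 = 36 | 6·6 = 36
Y: 5·1+3·0+5·3+4·2+2·4 = 36 | 6·6 = 36
B: 5·1+3·2+5·7+4·0+2·1 = 48 | 6·8 = 48
D: 5·2+3·7+5·1+4·2+2·2 = 48 | 6·8 = 48
gcd(5,3,5,4,2,6) = 1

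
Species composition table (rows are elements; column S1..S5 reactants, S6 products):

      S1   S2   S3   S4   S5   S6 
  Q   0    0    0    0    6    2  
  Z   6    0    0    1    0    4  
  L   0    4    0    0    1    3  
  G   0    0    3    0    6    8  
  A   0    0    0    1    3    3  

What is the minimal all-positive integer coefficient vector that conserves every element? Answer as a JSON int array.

Q: 1·0+2·0+6·0+6·0+1·6 = 6 | 3·2 = 6
Z: 1·6+2·0+6·0+6·1+1·0 = 12 | 3·4 = 12
L: 1·0+2·4+6·0+6·0+1·1 = 9 | 3·3 = 9
G: 1·0+2·0+6·3+6·0+1·6 = 24 | 3·8 = 24
A: 1·0+2·0+6·0+6·1+1·3 = 9 | 3·3 = 9
gcd(1,2,6,6,1,3) = 1

Coefficients: [1, 2, 6, 6, 1, 3]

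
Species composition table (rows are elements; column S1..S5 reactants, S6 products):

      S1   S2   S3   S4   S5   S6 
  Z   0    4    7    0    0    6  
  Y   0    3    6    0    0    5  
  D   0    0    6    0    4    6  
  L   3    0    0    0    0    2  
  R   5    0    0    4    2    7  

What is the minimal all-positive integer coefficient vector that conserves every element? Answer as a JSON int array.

Coefficients: [4, 2, 4, 4, 3, 6]

Z: 4·0+2·4+4·7+4·0+3·0 = 36 | 6·6 = 36
Y: 4·0+2·3+4·6+4·0+3·0 = 30 | 6·5 = 30
D: 4·0+2·0+4·6+4·0+3·4 = 36 | 6·6 = 36
L: 4·3+2·0+4·0+4·0+3·0 = 12 | 6·2 = 12
R: 4·5+2·0+4·0+4·4+3·2 = 42 | 6·7 = 42
gcd(4,2,4,4,3,6) = 1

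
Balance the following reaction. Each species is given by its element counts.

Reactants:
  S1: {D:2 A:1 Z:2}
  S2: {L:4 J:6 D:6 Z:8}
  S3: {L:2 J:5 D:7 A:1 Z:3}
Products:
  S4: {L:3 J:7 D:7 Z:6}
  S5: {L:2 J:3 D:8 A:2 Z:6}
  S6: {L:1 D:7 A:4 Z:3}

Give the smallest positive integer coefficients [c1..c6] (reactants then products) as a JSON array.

Coefficients: [6, 3, 6, 6, 2, 2]

L: 6·0+3·4+6·2 = 24 | 6·3+2·2+2·1 = 24
J: 6·0+3·6+6·5 = 48 | 6·7+2·3+2·0 = 48
D: 6·2+3·6+6·7 = 72 | 6·7+2·8+2·7 = 72
A: 6·1+3·0+6·1 = 12 | 6·0+2·2+2·4 = 12
Z: 6·2+3·8+6·3 = 54 | 6·6+2·6+2·3 = 54
gcd(6,3,6,6,2,2) = 1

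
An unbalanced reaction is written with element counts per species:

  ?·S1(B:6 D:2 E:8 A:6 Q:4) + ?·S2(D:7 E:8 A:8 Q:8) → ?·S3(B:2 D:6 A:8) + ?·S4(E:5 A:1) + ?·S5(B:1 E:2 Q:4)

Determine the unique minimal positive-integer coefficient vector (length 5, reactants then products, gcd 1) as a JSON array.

Coefficients: [2, 2, 3, 4, 6]

B: 2·6+2·0 = 12 | 3·2+4·0+6·1 = 12
D: 2·2+2·7 = 18 | 3·6+4·0+6·0 = 18
E: 2·8+2·8 = 32 | 3·0+4·5+6·2 = 32
A: 2·6+2·8 = 28 | 3·8+4·1+6·0 = 28
Q: 2·4+2·8 = 24 | 3·0+4·0+6·4 = 24
gcd(2,2,3,4,6) = 1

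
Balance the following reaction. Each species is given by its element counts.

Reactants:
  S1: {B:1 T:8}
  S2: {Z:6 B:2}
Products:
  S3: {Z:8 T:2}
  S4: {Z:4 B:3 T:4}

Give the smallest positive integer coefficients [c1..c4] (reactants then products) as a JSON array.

Z: 3·0+6·6 = 36 | 2·8+5·4 = 36
B: 3·1+6·2 = 15 | 2·0+5·3 = 15
T: 3·8+6·0 = 24 | 2·2+5·4 = 24
gcd(3,6,2,5) = 1

Coefficients: [3, 6, 2, 5]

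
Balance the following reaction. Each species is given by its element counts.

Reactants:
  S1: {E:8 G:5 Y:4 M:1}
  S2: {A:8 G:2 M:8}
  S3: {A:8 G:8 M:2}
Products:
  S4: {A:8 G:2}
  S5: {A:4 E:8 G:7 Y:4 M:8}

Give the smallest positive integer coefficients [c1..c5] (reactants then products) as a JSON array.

Coefficients: [6, 5, 1, 3, 6]

A: 6·0+5·8+1·8 = 48 | 3·8+6·4 = 48
E: 6·8+5·0+1·0 = 48 | 3·0+6·8 = 48
G: 6·5+5·2+1·8 = 48 | 3·2+6·7 = 48
Y: 6·4+5·0+1·0 = 24 | 3·0+6·4 = 24
M: 6·1+5·8+1·2 = 48 | 3·0+6·8 = 48
gcd(6,5,1,3,6) = 1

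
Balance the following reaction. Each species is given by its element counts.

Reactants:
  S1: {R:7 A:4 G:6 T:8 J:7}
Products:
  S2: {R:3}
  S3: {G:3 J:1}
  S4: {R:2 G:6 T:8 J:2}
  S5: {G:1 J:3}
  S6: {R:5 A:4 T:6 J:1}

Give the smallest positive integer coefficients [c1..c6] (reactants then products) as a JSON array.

R: 4·7 = 28 | 2·3+4·0+1·2+6·0+4·5 = 28
A: 4·4 = 16 | 2·0+4·0+1·0+6·0+4·4 = 16
G: 4·6 = 24 | 2·0+4·3+1·6+6·1+4·0 = 24
T: 4·8 = 32 | 2·0+4·0+1·8+6·0+4·6 = 32
J: 4·7 = 28 | 2·0+4·1+1·2+6·3+4·1 = 28
gcd(4,2,4,1,6,4) = 1

Coefficients: [4, 2, 4, 1, 6, 4]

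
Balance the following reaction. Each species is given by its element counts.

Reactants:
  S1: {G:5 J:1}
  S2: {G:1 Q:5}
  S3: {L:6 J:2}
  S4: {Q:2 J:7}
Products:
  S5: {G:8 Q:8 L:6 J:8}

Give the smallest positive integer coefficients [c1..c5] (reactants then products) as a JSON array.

G: 4·5+4·1+3·0+2·0 = 24 | 3·8 = 24
Q: 4·0+4·5+3·0+2·2 = 24 | 3·8 = 24
L: 4·0+4·0+3·6+2·0 = 18 | 3·6 = 18
J: 4·1+4·0+3·2+2·7 = 24 | 3·8 = 24
gcd(4,4,3,2,3) = 1

Coefficients: [4, 4, 3, 2, 3]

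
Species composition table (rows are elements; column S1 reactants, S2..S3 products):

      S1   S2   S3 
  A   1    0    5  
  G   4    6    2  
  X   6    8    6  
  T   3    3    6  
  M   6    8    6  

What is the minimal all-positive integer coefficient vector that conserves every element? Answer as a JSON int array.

A: 5·1 = 5 | 3·0+1·5 = 5
G: 5·4 = 20 | 3·6+1·2 = 20
X: 5·6 = 30 | 3·8+1·6 = 30
T: 5·3 = 15 | 3·3+1·6 = 15
M: 5·6 = 30 | 3·8+1·6 = 30
gcd(5,3,1) = 1

Coefficients: [5, 3, 1]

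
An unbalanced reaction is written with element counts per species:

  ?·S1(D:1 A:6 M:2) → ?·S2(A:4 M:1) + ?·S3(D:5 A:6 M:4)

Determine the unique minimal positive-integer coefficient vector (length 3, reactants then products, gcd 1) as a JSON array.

D: 5·1 = 5 | 6·0+1·5 = 5
A: 5·6 = 30 | 6·4+1·6 = 30
M: 5·2 = 10 | 6·1+1·4 = 10
gcd(5,6,1) = 1

Coefficients: [5, 6, 1]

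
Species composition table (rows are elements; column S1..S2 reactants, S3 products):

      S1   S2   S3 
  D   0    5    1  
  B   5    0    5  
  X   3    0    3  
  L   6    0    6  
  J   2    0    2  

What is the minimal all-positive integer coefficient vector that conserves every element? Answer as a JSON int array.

Coefficients: [5, 1, 5]

D: 5·0+1·5 = 5 | 5·1 = 5
B: 5·5+1·0 = 25 | 5·5 = 25
X: 5·3+1·0 = 15 | 5·3 = 15
L: 5·6+1·0 = 30 | 5·6 = 30
J: 5·2+1·0 = 10 | 5·2 = 10
gcd(5,1,5) = 1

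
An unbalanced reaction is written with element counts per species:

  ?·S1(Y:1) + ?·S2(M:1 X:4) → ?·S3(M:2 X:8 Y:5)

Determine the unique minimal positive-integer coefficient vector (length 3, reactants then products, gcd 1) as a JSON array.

Coefficients: [5, 2, 1]

M: 5·0+2·1 = 2 | 1·2 = 2
X: 5·0+2·4 = 8 | 1·8 = 8
Y: 5·1+2·0 = 5 | 1·5 = 5
gcd(5,2,1) = 1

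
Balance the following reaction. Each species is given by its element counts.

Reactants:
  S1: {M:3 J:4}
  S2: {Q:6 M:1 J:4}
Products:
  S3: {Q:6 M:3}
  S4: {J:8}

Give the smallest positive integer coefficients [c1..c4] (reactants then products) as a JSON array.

Q: 4·0+6·6 = 36 | 6·6+5·0 = 36
M: 4·3+6·1 = 18 | 6·3+5·0 = 18
J: 4·4+6·4 = 40 | 6·0+5·8 = 40
gcd(4,6,6,5) = 1

Coefficients: [4, 6, 6, 5]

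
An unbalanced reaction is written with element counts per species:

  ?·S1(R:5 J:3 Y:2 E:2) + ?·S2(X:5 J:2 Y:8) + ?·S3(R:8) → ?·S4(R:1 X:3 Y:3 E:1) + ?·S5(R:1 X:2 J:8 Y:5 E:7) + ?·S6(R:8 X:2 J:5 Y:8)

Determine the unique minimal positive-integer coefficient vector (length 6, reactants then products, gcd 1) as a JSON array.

Coefficients: [6, 5, 1, 5, 1, 4]

R: 6·5+5·0+1·8 = 38 | 5·1+1·1+4·8 = 38
X: 6·0+5·5+1·0 = 25 | 5·3+1·2+4·2 = 25
J: 6·3+5·2+1·0 = 28 | 5·0+1·8+4·5 = 28
Y: 6·2+5·8+1·0 = 52 | 5·3+1·5+4·8 = 52
E: 6·2+5·0+1·0 = 12 | 5·1+1·7+4·0 = 12
gcd(6,5,1,5,1,4) = 1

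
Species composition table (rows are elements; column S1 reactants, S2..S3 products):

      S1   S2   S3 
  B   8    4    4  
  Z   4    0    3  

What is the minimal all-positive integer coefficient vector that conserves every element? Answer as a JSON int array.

B: 3·8 = 24 | 2·4+4·4 = 24
Z: 3·4 = 12 | 2·0+4·3 = 12
gcd(3,2,4) = 1

Coefficients: [3, 2, 4]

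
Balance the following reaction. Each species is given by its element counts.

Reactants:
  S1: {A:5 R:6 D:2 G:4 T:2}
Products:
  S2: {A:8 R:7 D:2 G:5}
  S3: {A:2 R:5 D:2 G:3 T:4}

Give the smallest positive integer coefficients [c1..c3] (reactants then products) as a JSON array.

Coefficients: [2, 1, 1]

A: 2·5 = 10 | 1·8+1·2 = 10
R: 2·6 = 12 | 1·7+1·5 = 12
D: 2·2 = 4 | 1·2+1·2 = 4
G: 2·4 = 8 | 1·5+1·3 = 8
T: 2·2 = 4 | 1·0+1·4 = 4
gcd(2,1,1) = 1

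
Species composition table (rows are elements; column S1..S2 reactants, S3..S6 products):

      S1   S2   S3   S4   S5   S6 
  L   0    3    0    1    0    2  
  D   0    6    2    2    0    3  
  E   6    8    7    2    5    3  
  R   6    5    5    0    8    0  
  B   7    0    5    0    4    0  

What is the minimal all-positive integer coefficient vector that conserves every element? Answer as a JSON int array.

L: 5·0+5·3 = 15 | 3·0+3·1+5·0+6·2 = 15
D: 5·0+5·6 = 30 | 3·2+3·2+5·0+6·3 = 30
E: 5·6+5·8 = 70 | 3·7+3·2+5·5+6·3 = 70
R: 5·6+5·5 = 55 | 3·5+3·0+5·8+6·0 = 55
B: 5·7+5·0 = 35 | 3·5+3·0+5·4+6·0 = 35
gcd(5,5,3,3,5,6) = 1

Coefficients: [5, 5, 3, 3, 5, 6]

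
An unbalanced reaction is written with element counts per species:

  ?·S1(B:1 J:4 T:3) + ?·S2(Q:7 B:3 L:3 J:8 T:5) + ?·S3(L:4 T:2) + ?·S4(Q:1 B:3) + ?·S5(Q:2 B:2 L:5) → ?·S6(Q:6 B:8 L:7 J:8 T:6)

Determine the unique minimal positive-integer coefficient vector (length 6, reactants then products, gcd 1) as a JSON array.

Q: 6·0+2·7+1·0+6·1+5·2 = 30 | 5·6 = 30
B: 6·1+2·3+1·0+6·3+5·2 = 40 | 5·8 = 40
L: 6·0+2·3+1·4+6·0+5·5 = 35 | 5·7 = 35
J: 6·4+2·8+1·0+6·0+5·0 = 40 | 5·8 = 40
T: 6·3+2·5+1·2+6·0+5·0 = 30 | 5·6 = 30
gcd(6,2,1,6,5,5) = 1

Coefficients: [6, 2, 1, 6, 5, 5]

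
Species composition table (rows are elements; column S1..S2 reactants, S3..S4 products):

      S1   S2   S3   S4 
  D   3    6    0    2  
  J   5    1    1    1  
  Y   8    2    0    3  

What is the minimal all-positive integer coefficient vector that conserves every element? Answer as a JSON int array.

Coefficients: [2, 1, 5, 6]

D: 2·3+1·6 = 12 | 5·0+6·2 = 12
J: 2·5+1·1 = 11 | 5·1+6·1 = 11
Y: 2·8+1·2 = 18 | 5·0+6·3 = 18
gcd(2,1,5,6) = 1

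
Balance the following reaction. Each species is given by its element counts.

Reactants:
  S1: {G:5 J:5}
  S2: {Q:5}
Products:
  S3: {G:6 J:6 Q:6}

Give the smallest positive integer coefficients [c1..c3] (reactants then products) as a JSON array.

Coefficients: [6, 6, 5]

G: 6·5+6·0 = 30 | 5·6 = 30
J: 6·5+6·0 = 30 | 5·6 = 30
Q: 6·0+6·5 = 30 | 5·6 = 30
gcd(6,6,5) = 1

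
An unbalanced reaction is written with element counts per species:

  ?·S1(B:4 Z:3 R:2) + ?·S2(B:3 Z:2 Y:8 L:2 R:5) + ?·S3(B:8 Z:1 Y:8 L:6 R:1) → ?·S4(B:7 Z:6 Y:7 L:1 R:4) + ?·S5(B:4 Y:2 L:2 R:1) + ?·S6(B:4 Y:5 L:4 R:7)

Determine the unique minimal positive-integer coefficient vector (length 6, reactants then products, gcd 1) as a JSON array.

Coefficients: [5, 4, 1, 4, 1, 2]

B: 5·4+4·3+1·8 = 40 | 4·7+1·4+2·4 = 40
Z: 5·3+4·2+1·1 = 24 | 4·6+1·0+2·0 = 24
Y: 5·0+4·8+1·8 = 40 | 4·7+1·2+2·5 = 40
L: 5·0+4·2+1·6 = 14 | 4·1+1·2+2·4 = 14
R: 5·2+4·5+1·1 = 31 | 4·4+1·1+2·7 = 31
gcd(5,4,1,4,1,2) = 1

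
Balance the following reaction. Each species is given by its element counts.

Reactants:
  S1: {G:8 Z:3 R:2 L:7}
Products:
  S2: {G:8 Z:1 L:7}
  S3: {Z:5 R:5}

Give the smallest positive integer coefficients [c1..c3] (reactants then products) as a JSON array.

G: 5·8 = 40 | 5·8+2·0 = 40
Z: 5·3 = 15 | 5·1+2·5 = 15
R: 5·2 = 10 | 5·0+2·5 = 10
L: 5·7 = 35 | 5·7+2·0 = 35
gcd(5,5,2) = 1

Coefficients: [5, 5, 2]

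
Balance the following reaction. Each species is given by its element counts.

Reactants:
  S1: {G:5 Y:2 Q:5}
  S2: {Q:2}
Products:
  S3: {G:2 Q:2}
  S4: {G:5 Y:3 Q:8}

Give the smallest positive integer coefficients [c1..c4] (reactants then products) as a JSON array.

Coefficients: [6, 6, 5, 4]

G: 6·5+6·0 = 30 | 5·2+4·5 = 30
Y: 6·2+6·0 = 12 | 5·0+4·3 = 12
Q: 6·5+6·2 = 42 | 5·2+4·8 = 42
gcd(6,6,5,4) = 1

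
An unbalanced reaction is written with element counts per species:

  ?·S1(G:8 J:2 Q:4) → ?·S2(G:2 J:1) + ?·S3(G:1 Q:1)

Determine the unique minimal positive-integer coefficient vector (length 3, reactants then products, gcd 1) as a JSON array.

Coefficients: [1, 2, 4]

G: 1·8 = 8 | 2·2+4·1 = 8
J: 1·2 = 2 | 2·1+4·0 = 2
Q: 1·4 = 4 | 2·0+4·1 = 4
gcd(1,2,4) = 1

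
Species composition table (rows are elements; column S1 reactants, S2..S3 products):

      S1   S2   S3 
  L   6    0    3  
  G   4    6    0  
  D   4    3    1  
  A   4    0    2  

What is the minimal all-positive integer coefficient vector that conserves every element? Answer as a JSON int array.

Coefficients: [3, 2, 6]

L: 3·6 = 18 | 2·0+6·3 = 18
G: 3·4 = 12 | 2·6+6·0 = 12
D: 3·4 = 12 | 2·3+6·1 = 12
A: 3·4 = 12 | 2·0+6·2 = 12
gcd(3,2,6) = 1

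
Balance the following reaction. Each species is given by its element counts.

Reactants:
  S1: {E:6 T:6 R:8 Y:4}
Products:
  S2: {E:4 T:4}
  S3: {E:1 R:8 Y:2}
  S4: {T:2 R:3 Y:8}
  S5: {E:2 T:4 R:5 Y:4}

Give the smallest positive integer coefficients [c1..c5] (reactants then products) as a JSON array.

Coefficients: [5, 6, 4, 1, 1]

E: 5·6 = 30 | 6·4+4·1+1·0+1·2 = 30
T: 5·6 = 30 | 6·4+4·0+1·2+1·4 = 30
R: 5·8 = 40 | 6·0+4·8+1·3+1·5 = 40
Y: 5·4 = 20 | 6·0+4·2+1·8+1·4 = 20
gcd(5,6,4,1,1) = 1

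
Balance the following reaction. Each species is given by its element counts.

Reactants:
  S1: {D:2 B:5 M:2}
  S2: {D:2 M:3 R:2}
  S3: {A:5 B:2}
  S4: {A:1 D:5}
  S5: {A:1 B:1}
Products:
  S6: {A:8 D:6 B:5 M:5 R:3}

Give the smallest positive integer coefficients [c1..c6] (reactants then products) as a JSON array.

Coefficients: [1, 6, 5, 2, 5, 4]

A: 1·0+6·0+5·5+2·1+5·1 = 32 | 4·8 = 32
D: 1·2+6·2+5·0+2·5+5·0 = 24 | 4·6 = 24
B: 1·5+6·0+5·2+2·0+5·1 = 20 | 4·5 = 20
M: 1·2+6·3+5·0+2·0+5·0 = 20 | 4·5 = 20
R: 1·0+6·2+5·0+2·0+5·0 = 12 | 4·3 = 12
gcd(1,6,5,2,5,4) = 1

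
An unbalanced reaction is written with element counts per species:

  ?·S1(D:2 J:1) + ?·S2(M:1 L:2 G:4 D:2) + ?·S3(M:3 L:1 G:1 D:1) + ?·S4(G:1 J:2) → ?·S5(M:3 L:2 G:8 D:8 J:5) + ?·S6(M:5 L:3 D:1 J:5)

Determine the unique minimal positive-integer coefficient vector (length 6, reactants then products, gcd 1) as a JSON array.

Coefficients: [5, 2, 3, 5, 2, 1]

M: 5·0+2·1+3·3+5·0 = 11 | 2·3+1·5 = 11
L: 5·0+2·2+3·1+5·0 = 7 | 2·2+1·3 = 7
G: 5·0+2·4+3·1+5·1 = 16 | 2·8+1·0 = 16
D: 5·2+2·2+3·1+5·0 = 17 | 2·8+1·1 = 17
J: 5·1+2·0+3·0+5·2 = 15 | 2·5+1·5 = 15
gcd(5,2,3,5,2,1) = 1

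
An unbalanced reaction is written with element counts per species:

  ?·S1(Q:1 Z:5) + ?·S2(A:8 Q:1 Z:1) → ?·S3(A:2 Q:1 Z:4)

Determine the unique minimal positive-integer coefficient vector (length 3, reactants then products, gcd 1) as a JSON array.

Coefficients: [3, 1, 4]

A: 3·0+1·8 = 8 | 4·2 = 8
Q: 3·1+1·1 = 4 | 4·1 = 4
Z: 3·5+1·1 = 16 | 4·4 = 16
gcd(3,1,4) = 1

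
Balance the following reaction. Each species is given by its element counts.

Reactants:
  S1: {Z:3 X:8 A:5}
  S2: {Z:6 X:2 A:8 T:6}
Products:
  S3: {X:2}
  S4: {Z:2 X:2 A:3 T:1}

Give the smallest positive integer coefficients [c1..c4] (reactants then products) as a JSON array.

Coefficients: [2, 1, 3, 6]

Z: 2·3+1·6 = 12 | 3·0+6·2 = 12
X: 2·8+1·2 = 18 | 3·2+6·2 = 18
A: 2·5+1·8 = 18 | 3·0+6·3 = 18
T: 2·0+1·6 = 6 | 3·0+6·1 = 6
gcd(2,1,3,6) = 1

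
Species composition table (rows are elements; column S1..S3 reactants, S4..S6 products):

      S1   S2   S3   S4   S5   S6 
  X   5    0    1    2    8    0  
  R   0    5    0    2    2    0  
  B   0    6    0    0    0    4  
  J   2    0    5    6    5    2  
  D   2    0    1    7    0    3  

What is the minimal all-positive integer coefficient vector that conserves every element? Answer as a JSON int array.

X: 6·5+2·0+4·1 = 34 | 1·2+4·8+3·0 = 34
R: 6·0+2·5+4·0 = 10 | 1·2+4·2+3·0 = 10
B: 6·0+2·6+4·0 = 12 | 1·0+4·0+3·4 = 12
J: 6·2+2·0+4·5 = 32 | 1·6+4·5+3·2 = 32
D: 6·2+2·0+4·1 = 16 | 1·7+4·0+3·3 = 16
gcd(6,2,4,1,4,3) = 1

Coefficients: [6, 2, 4, 1, 4, 3]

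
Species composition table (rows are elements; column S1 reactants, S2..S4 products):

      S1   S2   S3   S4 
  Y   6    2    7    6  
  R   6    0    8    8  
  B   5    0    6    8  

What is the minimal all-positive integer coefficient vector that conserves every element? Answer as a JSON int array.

Y: 4·6 = 24 | 2·2+2·7+1·6 = 24
R: 4·6 = 24 | 2·0+2·8+1·8 = 24
B: 4·5 = 20 | 2·0+2·6+1·8 = 20
gcd(4,2,2,1) = 1

Coefficients: [4, 2, 2, 1]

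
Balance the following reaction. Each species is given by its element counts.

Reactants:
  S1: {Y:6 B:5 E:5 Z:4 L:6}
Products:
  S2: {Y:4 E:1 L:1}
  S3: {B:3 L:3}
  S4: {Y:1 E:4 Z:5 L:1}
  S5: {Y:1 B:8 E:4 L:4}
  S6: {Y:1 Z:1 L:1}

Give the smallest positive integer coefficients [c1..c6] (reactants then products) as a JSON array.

Coefficients: [5, 5, 3, 3, 2, 5]

Y: 5·6 = 30 | 5·4+3·0+3·1+2·1+5·1 = 30
B: 5·5 = 25 | 5·0+3·3+3·0+2·8+5·0 = 25
E: 5·5 = 25 | 5·1+3·0+3·4+2·4+5·0 = 25
Z: 5·4 = 20 | 5·0+3·0+3·5+2·0+5·1 = 20
L: 5·6 = 30 | 5·1+3·3+3·1+2·4+5·1 = 30
gcd(5,5,3,3,2,5) = 1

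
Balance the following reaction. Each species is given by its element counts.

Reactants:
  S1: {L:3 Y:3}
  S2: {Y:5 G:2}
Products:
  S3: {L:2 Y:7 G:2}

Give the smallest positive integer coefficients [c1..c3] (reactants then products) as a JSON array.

L: 2·3+3·0 = 6 | 3·2 = 6
Y: 2·3+3·5 = 21 | 3·7 = 21
G: 2·0+3·2 = 6 | 3·2 = 6
gcd(2,3,3) = 1

Coefficients: [2, 3, 3]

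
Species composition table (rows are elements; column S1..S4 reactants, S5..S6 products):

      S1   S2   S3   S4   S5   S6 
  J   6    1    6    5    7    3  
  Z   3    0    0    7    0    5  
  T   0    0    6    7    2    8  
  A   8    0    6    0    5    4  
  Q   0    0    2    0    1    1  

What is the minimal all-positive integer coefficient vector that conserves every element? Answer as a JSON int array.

J: 2·6+2·1+5·6+2·5 = 54 | 6·7+4·3 = 54
Z: 2·3+2·0+5·0+2·7 = 20 | 6·0+4·5 = 20
T: 2·0+2·0+5·6+2·7 = 44 | 6·2+4·8 = 44
A: 2·8+2·0+5·6+2·0 = 46 | 6·5+4·4 = 46
Q: 2·0+2·0+5·2+2·0 = 10 | 6·1+4·1 = 10
gcd(2,2,5,2,6,4) = 1

Coefficients: [2, 2, 5, 2, 6, 4]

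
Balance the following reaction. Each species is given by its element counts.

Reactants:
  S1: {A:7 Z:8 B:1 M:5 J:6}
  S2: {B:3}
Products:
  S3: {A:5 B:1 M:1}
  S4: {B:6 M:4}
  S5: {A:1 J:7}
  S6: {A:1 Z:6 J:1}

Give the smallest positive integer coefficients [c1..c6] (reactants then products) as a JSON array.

A: 3·7+6·0 = 21 | 3·5+3·0+2·1+4·1 = 21
Z: 3·8+6·0 = 24 | 3·0+3·0+2·0+4·6 = 24
B: 3·1+6·3 = 21 | 3·1+3·6+2·0+4·0 = 21
M: 3·5+6·0 = 15 | 3·1+3·4+2·0+4·0 = 15
J: 3·6+6·0 = 18 | 3·0+3·0+2·7+4·1 = 18
gcd(3,6,3,3,2,4) = 1

Coefficients: [3, 6, 3, 3, 2, 4]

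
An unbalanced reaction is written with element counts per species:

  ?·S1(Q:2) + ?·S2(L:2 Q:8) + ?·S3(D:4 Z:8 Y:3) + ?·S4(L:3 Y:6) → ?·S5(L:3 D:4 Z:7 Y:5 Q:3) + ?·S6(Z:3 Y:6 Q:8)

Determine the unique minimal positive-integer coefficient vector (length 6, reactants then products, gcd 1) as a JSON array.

L: 5·0+3·2+6·0+4·3 = 18 | 6·3+2·0 = 18
D: 5·0+3·0+6·4+4·0 = 24 | 6·4+2·0 = 24
Z: 5·0+3·0+6·8+4·0 = 48 | 6·7+2·3 = 48
Y: 5·0+3·0+6·3+4·6 = 42 | 6·5+2·6 = 42
Q: 5·2+3·8+6·0+4·0 = 34 | 6·3+2·8 = 34
gcd(5,3,6,4,6,2) = 1

Coefficients: [5, 3, 6, 4, 6, 2]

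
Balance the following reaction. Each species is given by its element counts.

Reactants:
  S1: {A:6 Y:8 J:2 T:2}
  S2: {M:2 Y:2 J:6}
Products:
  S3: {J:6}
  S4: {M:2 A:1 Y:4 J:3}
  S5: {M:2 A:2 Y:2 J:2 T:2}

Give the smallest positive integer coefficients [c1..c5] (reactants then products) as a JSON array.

M: 1·0+5·2 = 10 | 3·0+4·2+1·2 = 10
A: 1·6+5·0 = 6 | 3·0+4·1+1·2 = 6
Y: 1·8+5·2 = 18 | 3·0+4·4+1·2 = 18
J: 1·2+5·6 = 32 | 3·6+4·3+1·2 = 32
T: 1·2+5·0 = 2 | 3·0+4·0+1·2 = 2
gcd(1,5,3,4,1) = 1

Coefficients: [1, 5, 3, 4, 1]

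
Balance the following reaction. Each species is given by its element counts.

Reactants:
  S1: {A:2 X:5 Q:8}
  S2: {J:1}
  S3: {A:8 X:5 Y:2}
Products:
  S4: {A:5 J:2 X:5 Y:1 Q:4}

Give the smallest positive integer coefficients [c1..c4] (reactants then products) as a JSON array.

Coefficients: [1, 4, 1, 2]

A: 1·2+4·0+1·8 = 10 | 2·5 = 10
J: 1·0+4·1+1·0 = 4 | 2·2 = 4
X: 1·5+4·0+1·5 = 10 | 2·5 = 10
Y: 1·0+4·0+1·2 = 2 | 2·1 = 2
Q: 1·8+4·0+1·0 = 8 | 2·4 = 8
gcd(1,4,1,2) = 1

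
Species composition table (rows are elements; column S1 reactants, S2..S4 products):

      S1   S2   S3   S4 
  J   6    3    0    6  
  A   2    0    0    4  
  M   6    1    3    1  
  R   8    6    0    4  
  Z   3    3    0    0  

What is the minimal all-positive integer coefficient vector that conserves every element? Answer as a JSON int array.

Coefficients: [2, 2, 3, 1]

J: 2·6 = 12 | 2·3+3·0+1·6 = 12
A: 2·2 = 4 | 2·0+3·0+1·4 = 4
M: 2·6 = 12 | 2·1+3·3+1·1 = 12
R: 2·8 = 16 | 2·6+3·0+1·4 = 16
Z: 2·3 = 6 | 2·3+3·0+1·0 = 6
gcd(2,2,3,1) = 1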